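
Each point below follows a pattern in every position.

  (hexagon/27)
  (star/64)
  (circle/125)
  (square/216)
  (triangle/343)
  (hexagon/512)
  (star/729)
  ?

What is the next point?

Shape: repeats hexagon → star → circle → square → triangle; hexagon, star, circle, square, triangle, hexagon, star → circle.
Second entry: 27, 64, 125, 216, 343, 512, 729 → 1000 (perfect cubes: 3³, 4³, 5³, …).
Putting it together: (circle/1000).

(circle/1000)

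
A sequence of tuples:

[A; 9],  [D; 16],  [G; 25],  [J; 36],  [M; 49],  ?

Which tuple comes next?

[P; 64]

Letter — letters move forward 3 places in the alphabet: A, D, G, J, M → P.
Second value — perfect squares: 3², 4², 5², …: 9, 16, 25, 36, 49 → 64.
Putting it together: [P; 64].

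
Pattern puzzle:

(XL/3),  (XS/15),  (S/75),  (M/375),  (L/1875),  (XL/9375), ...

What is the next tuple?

Size: XL, XS, S, M, L, XL → XS (repeats XL → XS → S → M → L).
Second component goes 3, 15, 75, 375, 1875, 9375 → 46875 (×5 each step).
Putting it together: (XS/46875).

(XS/46875)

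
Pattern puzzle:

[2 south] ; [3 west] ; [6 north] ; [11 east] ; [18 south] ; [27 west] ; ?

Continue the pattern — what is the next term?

First coordinate goes 2, 3, 6, 11, 18, 27 → 38 (differences are 1, 3, 5, … (increasing by 2 each time)).
For the direction, repeats south → west → north → east: south, west, north, east, south, west → north.
Putting it together: [38 north].

[38 north]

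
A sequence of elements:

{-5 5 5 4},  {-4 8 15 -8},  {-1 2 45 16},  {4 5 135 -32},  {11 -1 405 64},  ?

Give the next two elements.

First value goes -5, -4, -1, 4, 11 → 20 → 31 (differences are 1, 3, 5, … (increasing by 2 each time)).
Second value: 5, 8, 2, 5, -1 → 2 → -4 (alternating steps +3, −6, +3, −6, …).
Third value: 5, 15, 45, 135, 405 → 1215 → 3645 (×3 each step).
Fourth value: ×(-2) each step; 4, -8, 16, -32, 64 → -128 → 256.
Putting the parts together: {20 2 1215 -128} and then {31 -4 3645 256}.

{20 2 1215 -128}, {31 -4 3645 256}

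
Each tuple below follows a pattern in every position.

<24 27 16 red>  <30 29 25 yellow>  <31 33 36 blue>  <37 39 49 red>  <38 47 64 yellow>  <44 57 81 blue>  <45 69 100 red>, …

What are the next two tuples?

<51 83 121 yellow>, <52 99 144 blue>

First part — alternating steps +6, +1, +6, +1, …: 24, 30, 31, 37, 38, 44, 45 → 51 → 52.
Second part: 27, 29, 33, 39, 47, 57, 69 → 83 → 99 (differences are 2, 4, 6, … (increasing by 2 each time)).
Third part goes 16, 25, 36, 49, 64, 81, 100 → 121 → 144 (perfect squares: 4², 5², 6², …).
For the colour, repeats red → yellow → blue: red, yellow, blue, red, yellow, blue, red → yellow → blue.
Putting the parts together: <51 83 121 yellow> and then <52 99 144 blue>.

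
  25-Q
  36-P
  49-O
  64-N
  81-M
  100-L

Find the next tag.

First component goes 25, 36, 49, 64, 81, 100 → 121 (perfect squares: 5², 6², 7², …).
Letter: Q, P, O, N, M, L → K (letters move back 1 place in the alphabet).
Putting it together: 121-K.

121-K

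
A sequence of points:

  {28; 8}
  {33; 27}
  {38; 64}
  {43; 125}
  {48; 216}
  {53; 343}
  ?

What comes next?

{58; 512}

First part: +5 each step, so 28, 33, 38, 43, 48, 53 → 58.
Second part — perfect cubes: 2³, 3³, 4³, …: 8, 27, 64, 125, 216, 343 → 512.
Putting it together: {58; 512}.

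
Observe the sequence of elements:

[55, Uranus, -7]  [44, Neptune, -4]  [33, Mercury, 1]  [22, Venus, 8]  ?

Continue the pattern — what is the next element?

First part goes 55, 44, 33, 22 → 11 (−11 each step).
Planet: runs through the planets Mercury→Neptune, so Uranus, Neptune, Mercury, Venus → Earth.
Third part: differences are 3, 5, 7, … (increasing by 2 each time); -7, -4, 1, 8 → 17.
So the next element is [11, Earth, 17].

[11, Earth, 17]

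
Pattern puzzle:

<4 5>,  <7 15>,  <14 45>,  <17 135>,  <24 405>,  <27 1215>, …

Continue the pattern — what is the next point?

First part: alternating steps +3, +7, +3, +7, …, so 4, 7, 14, 17, 24, 27 → 34.
Second part: ×3 each step, so 5, 15, 45, 135, 405, 1215 → 3645.
So the next point is <34 3645>.

<34 3645>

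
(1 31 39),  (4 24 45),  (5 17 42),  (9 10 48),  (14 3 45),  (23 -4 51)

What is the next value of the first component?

First component goes 1, 4, 5, 9, 14, 23 → 37 (each term is the sum of the two before it).

37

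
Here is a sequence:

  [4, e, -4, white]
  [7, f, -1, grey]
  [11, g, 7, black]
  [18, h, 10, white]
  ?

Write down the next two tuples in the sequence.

[29, i, 18, grey], [47, j, 21, black]

First coordinate: each term is the sum of the two before it, so 4, 7, 11, 18 → 29 → 47.
Letter goes e, f, g, h → i → j (letters move forward 1 place in the alphabet).
Third coordinate goes -4, -1, 7, 10 → 18 → 21 (alternating steps +3, +8, +3, +8, …).
Shade — repeats white → grey → black: white, grey, black, white → grey → black.
Putting the parts together: [29, i, 18, grey] and then [47, j, 21, black].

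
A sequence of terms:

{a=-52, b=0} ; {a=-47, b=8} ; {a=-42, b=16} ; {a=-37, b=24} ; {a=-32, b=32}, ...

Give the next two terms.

{a=-27, b=40}, {a=-22, b=48}

For the a, +5 each step: -52, -47, -42, -37, -32 → -27 → -22.
B — +8 each step: 0, 8, 16, 24, 32 → 40 → 48.
Putting the parts together: {a=-27, b=40} and then {a=-22, b=48}.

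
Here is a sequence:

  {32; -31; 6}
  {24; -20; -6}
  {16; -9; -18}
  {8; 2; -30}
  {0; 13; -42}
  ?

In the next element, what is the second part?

First part: −8 each step; 32, 24, 16, 8, 0 → -8.
For the second part, +11 each step: -31, -20, -9, 2, 13 → 24.
For the third part, −12 each step: 6, -6, -18, -30, -42 → -54.

24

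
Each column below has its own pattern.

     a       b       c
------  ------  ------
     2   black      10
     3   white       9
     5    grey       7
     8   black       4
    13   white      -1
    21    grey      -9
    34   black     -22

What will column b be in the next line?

Column b — repeats black → white → grey: black, white, grey, black, white, grey, black → white.

white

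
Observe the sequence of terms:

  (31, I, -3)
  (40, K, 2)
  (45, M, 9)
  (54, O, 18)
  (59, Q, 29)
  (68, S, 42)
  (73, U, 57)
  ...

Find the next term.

(82, W, 74)

First part goes 31, 40, 45, 54, 59, 68, 73 → 82 (alternating steps +9, +5, +9, +5, …).
Letter goes I, K, M, O, Q, S, U → W (letters move forward 2 places in the alphabet).
Third part goes -3, 2, 9, 18, 29, 42, 57 → 74 (differences are 5, 7, 9, … (increasing by 2 each time)).
So the next term is (82, W, 74).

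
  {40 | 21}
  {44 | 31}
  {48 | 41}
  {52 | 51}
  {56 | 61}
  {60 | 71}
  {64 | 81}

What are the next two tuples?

For the first value, +4 each step: 40, 44, 48, 52, 56, 60, 64 → 68 → 72.
Second value: +10 each step, so 21, 31, 41, 51, 61, 71, 81 → 91 → 101.
Putting the parts together: {68 | 91} and then {72 | 101}.

{68 | 91}, {72 | 101}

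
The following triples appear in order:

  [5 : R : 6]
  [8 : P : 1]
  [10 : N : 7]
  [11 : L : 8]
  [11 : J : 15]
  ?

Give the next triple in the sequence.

First coordinate — differences are 3, 2, 1, … (decreasing by 1 each time): 5, 8, 10, 11, 11 → 10.
Letter — letters move back 2 places in the alphabet: R, P, N, L, J → H.
For the third coordinate, each term is the sum of the two before it: 6, 1, 7, 8, 15 → 23.
Combining the parts gives [10 : H : 23].

[10 : H : 23]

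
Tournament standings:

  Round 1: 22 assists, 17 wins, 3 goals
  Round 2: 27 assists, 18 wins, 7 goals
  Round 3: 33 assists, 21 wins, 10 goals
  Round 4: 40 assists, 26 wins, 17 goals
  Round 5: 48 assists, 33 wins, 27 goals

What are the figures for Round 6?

Assists: differences are 5, 6, 7, … (increasing by 1 each time); 22, 27, 33, 40, 48 → 57.
Wins — differences are 1, 3, 5, … (increasing by 2 each time): 17, 18, 21, 26, 33 → 42.
Goals: 3, 7, 10, 17, 27 → 44 (each term is the sum of the two before it).
So the next row is 57 assists, 42 wins, 44 goals.

57 assists, 42 wins, 44 goals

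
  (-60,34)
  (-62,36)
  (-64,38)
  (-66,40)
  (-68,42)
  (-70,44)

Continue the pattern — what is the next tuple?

(-72,46)

First entry goes -60, -62, -64, -66, -68, -70 → -72 (−2 each step).
Second entry: 34, 36, 38, 40, 42, 44 → 46 (together with the first entry always sums to -26).
So the next tuple is (-72,46).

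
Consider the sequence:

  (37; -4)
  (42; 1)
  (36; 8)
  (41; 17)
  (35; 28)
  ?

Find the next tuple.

(40; 41)

First part: 37, 42, 36, 41, 35 → 40 (alternating steps +5, −6, +5, −6, …).
Second part: differences are 5, 7, 9, … (increasing by 2 each time), so -4, 1, 8, 17, 28 → 41.
Combining the parts gives (40; 41).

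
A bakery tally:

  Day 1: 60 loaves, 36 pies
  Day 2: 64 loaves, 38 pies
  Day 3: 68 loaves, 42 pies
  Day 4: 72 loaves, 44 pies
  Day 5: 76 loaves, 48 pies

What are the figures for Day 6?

80 loaves, 50 pies

Loaves — +4 each step: 60, 64, 68, 72, 76 → 80.
Pies — alternating steps +2, +4, +2, +4, …: 36, 38, 42, 44, 48 → 50.
Putting it together: 80 loaves, 50 pies.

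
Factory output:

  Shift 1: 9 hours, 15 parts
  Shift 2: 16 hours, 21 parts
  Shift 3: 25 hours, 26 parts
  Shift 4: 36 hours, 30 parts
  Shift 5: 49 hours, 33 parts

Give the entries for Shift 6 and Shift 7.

Hours: 9, 16, 25, 36, 49 → 64 → 81 (perfect squares: 3², 4², 5², …).
Parts: differences are 6, 5, 4, … (decreasing by 1 each time), so 15, 21, 26, 30, 33 → 35 → 36.
Putting the parts together: 64 hours, 35 parts and then 81 hours, 36 parts.

64 hours, 35 parts; 81 hours, 36 parts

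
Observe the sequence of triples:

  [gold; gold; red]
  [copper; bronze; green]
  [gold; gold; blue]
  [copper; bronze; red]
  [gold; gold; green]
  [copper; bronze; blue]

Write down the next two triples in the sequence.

For the metal, alternates gold ↔ copper: gold, copper, gold, copper, gold, copper → gold → copper.
Rank — alternates gold ↔ bronze: gold, bronze, gold, bronze, gold, bronze → gold → bronze.
Colour: repeats red → green → blue, so red, green, blue, red, green, blue → red → green.
So the next two triples are [gold; gold; red] and [copper; bronze; green].

[gold; gold; red], [copper; bronze; green]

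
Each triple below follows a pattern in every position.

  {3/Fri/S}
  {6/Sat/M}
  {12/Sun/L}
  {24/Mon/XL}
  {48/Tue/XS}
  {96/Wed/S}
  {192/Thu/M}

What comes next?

First component — ×2 each step: 3, 6, 12, 24, 48, 96, 192 → 384.
Day — runs through the weekdays Mon→Sun: Fri, Sat, Sun, Mon, Tue, Wed, Thu → Fri.
Size: S, M, L, XL, XS, S, M → L (repeats S → M → L → XL → XS).
Putting it together: {384/Fri/L}.

{384/Fri/L}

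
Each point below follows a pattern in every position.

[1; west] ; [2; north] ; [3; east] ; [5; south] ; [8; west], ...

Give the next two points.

[13; north], [21; east]

First entry: 1, 2, 3, 5, 8 → 13 → 21 (each term is the sum of the two before it).
Direction — repeats west → north → east → south: west, north, east, south, west → north → east.
So the next two points are [13; north] and [21; east].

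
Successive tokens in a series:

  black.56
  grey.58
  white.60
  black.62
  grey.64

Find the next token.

white.66

Shade: repeats black → grey → white, so black, grey, white, black, grey → white.
Second component: 56, 58, 60, 62, 64 → 66 (+2 each step).
So the next token is white.66.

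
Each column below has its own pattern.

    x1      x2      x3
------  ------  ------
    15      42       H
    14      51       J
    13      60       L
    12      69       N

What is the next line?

11  78  P

Column x1 goes 15, 14, 13, 12 → 11 (−1 each step).
For the column x2, +9 each step: 42, 51, 60, 69 → 78.
Column x3: letters move forward 2 places in the alphabet; H, J, L, N → P.
Putting it together: 11  78  P.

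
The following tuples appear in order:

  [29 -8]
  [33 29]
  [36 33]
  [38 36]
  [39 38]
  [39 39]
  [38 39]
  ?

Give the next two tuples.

[36 38], [33 36]

First slot goes 29, 33, 36, 38, 39, 39, 38 → 36 → 33 (differences are 4, 3, 2, … (decreasing by 1 each time)).
Second slot: always the previous value of the first slot; -8, 29, 33, 36, 38, 39, 39 → 38 → 36.
Putting the parts together: [36 38] and then [33 36].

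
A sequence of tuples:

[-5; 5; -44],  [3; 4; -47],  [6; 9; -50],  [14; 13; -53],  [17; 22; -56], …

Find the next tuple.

For the first coordinate, alternating steps +8, +3, +8, +3, …: -5, 3, 6, 14, 17 → 25.
Second coordinate: each term is the sum of the two before it; 5, 4, 9, 13, 22 → 35.
For the third coordinate, −3 each step: -44, -47, -50, -53, -56 → -59.
So the next tuple is [25; 35; -59].

[25; 35; -59]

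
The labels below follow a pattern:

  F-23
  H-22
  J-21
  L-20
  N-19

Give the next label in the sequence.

P-18

Letter — letters move forward 2 places in the alphabet: F, H, J, L, N → P.
Second component — −1 each step: 23, 22, 21, 20, 19 → 18.
Putting it together: P-18.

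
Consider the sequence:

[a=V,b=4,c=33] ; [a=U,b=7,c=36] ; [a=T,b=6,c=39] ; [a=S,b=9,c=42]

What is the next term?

[a=R,b=8,c=45]

A: letters move back 1 place in the alphabet; V, U, T, S → R.
B: alternating steps +3, −1, +3, −1, …, so 4, 7, 6, 9 → 8.
C: +3 each step; 33, 36, 39, 42 → 45.
So the next term is [a=R,b=8,c=45].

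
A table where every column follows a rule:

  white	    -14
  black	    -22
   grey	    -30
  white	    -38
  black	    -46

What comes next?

Shade: white, black, grey, white, black → grey (repeats white → black → grey).
Second component: −8 each step, so -14, -22, -30, -38, -46 → -54.
So the next row is grey  -54.

grey  -54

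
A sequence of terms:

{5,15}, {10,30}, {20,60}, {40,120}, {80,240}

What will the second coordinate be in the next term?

480

First coordinate: ×2 each step, so 5, 10, 20, 40, 80 → 160.
Second coordinate: 15, 30, 60, 120, 240 → 480 (always 3 × the first coordinate).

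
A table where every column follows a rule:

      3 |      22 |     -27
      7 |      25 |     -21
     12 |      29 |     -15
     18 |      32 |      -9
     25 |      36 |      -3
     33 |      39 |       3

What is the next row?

42  43  9

First component: 3, 7, 12, 18, 25, 33 → 42 (differences are 4, 5, 6, … (increasing by 1 each time)).
For the second component, alternating steps +3, +4, +3, +4, …: 22, 25, 29, 32, 36, 39 → 43.
Third component — +6 each step: -27, -21, -15, -9, -3, 3 → 9.
Combining the parts gives 42  43  9.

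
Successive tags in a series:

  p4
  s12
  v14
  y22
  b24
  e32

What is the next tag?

Letter: letters move forward 3 places in the alphabet, wrapping Z→A; p, s, v, y, b, e → h.
Second component: alternating steps +8, +2, +8, +2, …, so 4, 12, 14, 22, 24, 32 → 34.
Putting it together: h34.

h34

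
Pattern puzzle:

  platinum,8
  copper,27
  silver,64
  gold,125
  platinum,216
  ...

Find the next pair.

copper,343

Metal: repeats platinum → copper → silver → gold; platinum, copper, silver, gold, platinum → copper.
Second value: perfect cubes: 2³, 3³, 4³, …; 8, 27, 64, 125, 216 → 343.
Combining the parts gives copper,343.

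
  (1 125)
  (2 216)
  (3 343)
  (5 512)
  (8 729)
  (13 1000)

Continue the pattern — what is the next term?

For the first slot, each term is the sum of the two before it: 1, 2, 3, 5, 8, 13 → 21.
Second slot: 125, 216, 343, 512, 729, 1000 → 1331 (perfect cubes: 5³, 6³, 7³, …).
Putting it together: (21 1331).

(21 1331)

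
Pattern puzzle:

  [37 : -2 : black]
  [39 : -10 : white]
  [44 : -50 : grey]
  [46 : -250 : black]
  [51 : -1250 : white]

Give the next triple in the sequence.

First slot: 37, 39, 44, 46, 51 → 53 (alternating steps +2, +5, +2, +5, …).
Second slot goes -2, -10, -50, -250, -1250 → -6250 (×5 each step).
Shade: repeats black → white → grey, so black, white, grey, black, white → grey.
Putting it together: [53 : -6250 : grey].

[53 : -6250 : grey]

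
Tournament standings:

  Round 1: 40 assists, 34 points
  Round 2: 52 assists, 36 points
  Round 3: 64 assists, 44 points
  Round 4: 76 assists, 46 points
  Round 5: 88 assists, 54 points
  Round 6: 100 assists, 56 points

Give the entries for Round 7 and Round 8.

Assists: +12 each step; 40, 52, 64, 76, 88, 100 → 112 → 124.
Points — alternating steps +2, +8, +2, +8, …: 34, 36, 44, 46, 54, 56 → 64 → 66.
So the next two rows are 112 assists, 64 points and 124 assists, 66 points.

112 assists, 64 points; 124 assists, 66 points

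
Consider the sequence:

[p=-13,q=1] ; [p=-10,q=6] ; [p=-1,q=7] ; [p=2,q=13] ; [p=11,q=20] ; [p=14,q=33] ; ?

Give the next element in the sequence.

P: alternating steps +3, +9, +3, +9, …; -13, -10, -1, 2, 11, 14 → 23.
Q: each term is the sum of the two before it, so 1, 6, 7, 13, 20, 33 → 53.
Combining the parts gives [p=23,q=53].

[p=23,q=53]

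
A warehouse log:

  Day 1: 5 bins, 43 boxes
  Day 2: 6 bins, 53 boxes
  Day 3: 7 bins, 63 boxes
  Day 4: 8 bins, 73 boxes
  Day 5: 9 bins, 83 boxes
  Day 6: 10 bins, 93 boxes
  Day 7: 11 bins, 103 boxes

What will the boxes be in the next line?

113

Bins: +1 each step; 5, 6, 7, 8, 9, 10, 11 → 12.
For the boxes, +10 each step: 43, 53, 63, 73, 83, 93, 103 → 113.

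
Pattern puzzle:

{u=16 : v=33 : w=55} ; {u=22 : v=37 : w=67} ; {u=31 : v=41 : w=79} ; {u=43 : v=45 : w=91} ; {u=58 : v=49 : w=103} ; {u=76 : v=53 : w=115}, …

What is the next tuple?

{u=97 : v=57 : w=127}

U — differences are 6, 9, 12, … (increasing by 3 each time): 16, 22, 31, 43, 58, 76 → 97.
V — +4 each step: 33, 37, 41, 45, 49, 53 → 57.
W: +12 each step, so 55, 67, 79, 91, 103, 115 → 127.
Putting it together: {u=97 : v=57 : w=127}.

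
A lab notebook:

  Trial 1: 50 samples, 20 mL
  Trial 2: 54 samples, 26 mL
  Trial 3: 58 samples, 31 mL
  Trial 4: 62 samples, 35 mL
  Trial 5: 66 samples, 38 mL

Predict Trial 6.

Samples — +4 each step: 50, 54, 58, 62, 66 → 70.
ML: 20, 26, 31, 35, 38 → 40 (differences are 6, 5, 4, … (decreasing by 1 each time)).
Combining the parts gives 70 samples, 40 mL.

70 samples, 40 mL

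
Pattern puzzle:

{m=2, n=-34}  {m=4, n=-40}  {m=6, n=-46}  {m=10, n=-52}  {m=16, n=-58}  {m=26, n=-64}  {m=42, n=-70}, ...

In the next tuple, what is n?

-76

N: -34, -40, -46, -52, -58, -64, -70 → -76 (−6 each step).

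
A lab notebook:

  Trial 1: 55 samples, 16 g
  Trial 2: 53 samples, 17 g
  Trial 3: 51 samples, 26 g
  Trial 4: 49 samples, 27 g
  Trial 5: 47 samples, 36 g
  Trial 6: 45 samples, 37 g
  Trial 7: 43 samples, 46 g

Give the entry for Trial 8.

41 samples, 47 g

Samples goes 55, 53, 51, 49, 47, 45, 43 → 41 (−2 each step).
G: alternating steps +1, +9, +1, +9, …; 16, 17, 26, 27, 36, 37, 46 → 47.
So the next line is 41 samples, 47 g.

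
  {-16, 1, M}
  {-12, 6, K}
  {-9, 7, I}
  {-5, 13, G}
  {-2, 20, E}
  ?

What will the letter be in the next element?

C

Letter: letters move back 2 places in the alphabet, so M, K, I, G, E → C.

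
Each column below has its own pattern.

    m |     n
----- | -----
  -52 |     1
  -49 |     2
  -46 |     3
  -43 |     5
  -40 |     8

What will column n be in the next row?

For the column m, +3 each step: -52, -49, -46, -43, -40 → -37.
Column n — each term is the sum of the two before it: 1, 2, 3, 5, 8 → 13.

13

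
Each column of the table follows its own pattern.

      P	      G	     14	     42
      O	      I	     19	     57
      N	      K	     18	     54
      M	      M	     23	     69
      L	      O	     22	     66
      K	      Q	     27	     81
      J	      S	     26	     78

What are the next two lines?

First letter — letters move back 1 place in the alphabet: P, O, N, M, L, K, J → I → H.
Second letter — letters move forward 2 places in the alphabet: G, I, K, M, O, Q, S → U → W.
For the third component, alternating steps +5, −1, +5, −1, …: 14, 19, 18, 23, 22, 27, 26 → 31 → 30.
Fourth component: 42, 57, 54, 69, 66, 81, 78 → 93 → 90 (always 3 × the third component).
Putting the parts together: I  U  31  93 and then H  W  30  90.

I  U  31  93; H  W  30  90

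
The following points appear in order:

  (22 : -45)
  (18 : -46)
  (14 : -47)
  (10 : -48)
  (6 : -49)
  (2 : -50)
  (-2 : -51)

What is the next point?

(-6 : -52)

First value: −4 each step, so 22, 18, 14, 10, 6, 2, -2 → -6.
Second value goes -45, -46, -47, -48, -49, -50, -51 → -52 (−1 each step).
So the next point is (-6 : -52).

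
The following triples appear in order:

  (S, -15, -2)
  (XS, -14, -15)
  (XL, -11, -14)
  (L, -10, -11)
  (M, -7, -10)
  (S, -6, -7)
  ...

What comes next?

Size: S, XS, XL, L, M, S → XS (repeats S → XS → XL → L → M).
Second component: -15, -14, -11, -10, -7, -6 → -3 (alternating steps +1, +3, +1, +3, …).
Third component goes -2, -15, -14, -11, -10, -7 → -6 (always the previous value of the second component).
Putting it together: (XS, -3, -6).

(XS, -3, -6)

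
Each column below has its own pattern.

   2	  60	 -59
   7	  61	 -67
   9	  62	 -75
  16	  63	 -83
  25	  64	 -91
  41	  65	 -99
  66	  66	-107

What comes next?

107  67  -115

First component goes 2, 7, 9, 16, 25, 41, 66 → 107 (each term is the sum of the two before it).
Second component goes 60, 61, 62, 63, 64, 65, 66 → 67 (+1 each step).
For the third component, −8 each step: -59, -67, -75, -83, -91, -99, -107 → -115.
Combining the parts gives 107  67  -115.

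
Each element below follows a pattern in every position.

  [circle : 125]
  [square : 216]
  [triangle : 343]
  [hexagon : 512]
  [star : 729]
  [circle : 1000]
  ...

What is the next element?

Shape: repeats circle → square → triangle → hexagon → star; circle, square, triangle, hexagon, star, circle → square.
Second coordinate: 125, 216, 343, 512, 729, 1000 → 1331 (perfect cubes: 5³, 6³, 7³, …).
Putting it together: [square : 1331].

[square : 1331]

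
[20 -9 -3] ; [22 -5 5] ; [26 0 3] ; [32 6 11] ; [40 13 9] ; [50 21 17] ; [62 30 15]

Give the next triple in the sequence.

For the first slot, differences are 2, 4, 6, … (increasing by 2 each time): 20, 22, 26, 32, 40, 50, 62 → 76.
Second slot — differences are 4, 5, 6, … (increasing by 1 each time): -9, -5, 0, 6, 13, 21, 30 → 40.
Third slot: alternating steps +8, −2, +8, −2, …, so -3, 5, 3, 11, 9, 17, 15 → 23.
Putting it together: [76 40 23].

[76 40 23]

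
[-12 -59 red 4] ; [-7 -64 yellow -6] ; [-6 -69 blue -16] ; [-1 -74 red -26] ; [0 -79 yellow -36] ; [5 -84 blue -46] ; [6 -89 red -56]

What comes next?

[11 -94 yellow -66]

First component goes -12, -7, -6, -1, 0, 5, 6 → 11 (alternating steps +5, +1, +5, +1, …).
Second component — −5 each step: -59, -64, -69, -74, -79, -84, -89 → -94.
Colour: repeats red → yellow → blue; red, yellow, blue, red, yellow, blue, red → yellow.
Fourth component: −10 each step, so 4, -6, -16, -26, -36, -46, -56 → -66.
So the next element is [11 -94 yellow -66].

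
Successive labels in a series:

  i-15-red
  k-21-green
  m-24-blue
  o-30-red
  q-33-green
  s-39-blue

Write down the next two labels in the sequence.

u-42-red then w-48-green

Letter: letters move forward 2 places in the alphabet; i, k, m, o, q, s → u → w.
Second component: 15, 21, 24, 30, 33, 39 → 42 → 48 (alternating steps +6, +3, +6, +3, …).
Colour: repeats red → green → blue; red, green, blue, red, green, blue → red → green.
So the next two labels are u-42-red and w-48-green.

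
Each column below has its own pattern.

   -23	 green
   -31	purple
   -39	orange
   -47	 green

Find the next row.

-55  purple

First component — −8 each step: -23, -31, -39, -47 → -55.
Colour: green, purple, orange, green → purple (repeats green → purple → orange).
Putting it together: -55  purple.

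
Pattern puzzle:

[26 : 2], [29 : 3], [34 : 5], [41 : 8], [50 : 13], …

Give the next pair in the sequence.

[61 : 21]

For the first value, differences are 3, 5, 7, … (increasing by 2 each time): 26, 29, 34, 41, 50 → 61.
Second value: each term is the sum of the two before it, so 2, 3, 5, 8, 13 → 21.
So the next pair is [61 : 21].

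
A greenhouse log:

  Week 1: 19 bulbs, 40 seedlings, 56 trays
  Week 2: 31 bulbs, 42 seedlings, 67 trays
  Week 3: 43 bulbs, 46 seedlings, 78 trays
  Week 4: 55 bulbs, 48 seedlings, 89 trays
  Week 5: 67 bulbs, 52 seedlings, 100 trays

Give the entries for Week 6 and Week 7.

Bulbs: +12 each step; 19, 31, 43, 55, 67 → 79 → 91.
Seedlings: alternating steps +2, +4, +2, +4, …; 40, 42, 46, 48, 52 → 54 → 58.
Trays goes 56, 67, 78, 89, 100 → 111 → 122 (+11 each step).
So the next two rows are 79 bulbs, 54 seedlings, 111 trays and 91 bulbs, 58 seedlings, 122 trays.

79 bulbs, 54 seedlings, 111 trays; 91 bulbs, 58 seedlings, 122 trays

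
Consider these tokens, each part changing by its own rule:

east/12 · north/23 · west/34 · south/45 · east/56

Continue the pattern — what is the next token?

north/67

Direction — repeats east → north → west → south: east, north, west, south, east → north.
Second component: +11 each step; 12, 23, 34, 45, 56 → 67.
Putting it together: north/67.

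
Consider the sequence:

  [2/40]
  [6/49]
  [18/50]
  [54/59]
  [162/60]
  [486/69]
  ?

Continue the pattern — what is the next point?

First value: 2, 6, 18, 54, 162, 486 → 1458 (×3 each step).
Second value goes 40, 49, 50, 59, 60, 69 → 70 (alternating steps +9, +1, +9, +1, …).
Combining the parts gives [1458/70].

[1458/70]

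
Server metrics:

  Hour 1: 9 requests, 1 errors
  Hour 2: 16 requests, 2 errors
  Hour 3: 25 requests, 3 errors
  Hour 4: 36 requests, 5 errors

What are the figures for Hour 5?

Requests: perfect squares: 3², 4², 5², …, so 9, 16, 25, 36 → 49.
Errors — each term is the sum of the two before it: 1, 2, 3, 5 → 8.
So the next row is 49 requests, 8 errors.

49 requests, 8 errors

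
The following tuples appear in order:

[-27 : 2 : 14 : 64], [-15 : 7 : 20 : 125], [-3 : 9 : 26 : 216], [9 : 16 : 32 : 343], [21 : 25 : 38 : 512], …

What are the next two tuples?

[33 : 41 : 44 : 729], [45 : 66 : 50 : 1000]

First entry: +12 each step; -27, -15, -3, 9, 21 → 33 → 45.
Second entry — each term is the sum of the two before it: 2, 7, 9, 16, 25 → 41 → 66.
For the third entry, +6 each step: 14, 20, 26, 32, 38 → 44 → 50.
Fourth entry: 64, 125, 216, 343, 512 → 729 → 1000 (perfect cubes: 4³, 5³, 6³, …).
Putting the parts together: [33 : 41 : 44 : 729] and then [45 : 66 : 50 : 1000].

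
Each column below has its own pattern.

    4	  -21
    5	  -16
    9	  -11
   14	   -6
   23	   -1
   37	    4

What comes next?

60  9

First component: 4, 5, 9, 14, 23, 37 → 60 (each term is the sum of the two before it).
Second component: +5 each step, so -21, -16, -11, -6, -1, 4 → 9.
Putting it together: 60  9.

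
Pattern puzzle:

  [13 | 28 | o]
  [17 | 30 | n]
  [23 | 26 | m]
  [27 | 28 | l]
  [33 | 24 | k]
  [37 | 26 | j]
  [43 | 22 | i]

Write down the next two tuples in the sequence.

First part: alternating steps +4, +6, +4, +6, …; 13, 17, 23, 27, 33, 37, 43 → 47 → 53.
Second part: alternating steps +2, −4, +2, −4, …; 28, 30, 26, 28, 24, 26, 22 → 24 → 20.
Letter — letters move back 1 place in the alphabet: o, n, m, l, k, j, i → h → g.
So the next two tuples are [47 | 24 | h] and [53 | 20 | g].

[47 | 24 | h], [53 | 20 | g]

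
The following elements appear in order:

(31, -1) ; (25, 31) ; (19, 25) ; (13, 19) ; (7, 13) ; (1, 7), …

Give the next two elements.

(-5, 1), (-11, -5)

For the first value, −6 each step: 31, 25, 19, 13, 7, 1 → -5 → -11.
Second value goes -1, 31, 25, 19, 13, 7 → 1 → -5 (always the previous value of the first value).
Putting the parts together: (-5, 1) and then (-11, -5).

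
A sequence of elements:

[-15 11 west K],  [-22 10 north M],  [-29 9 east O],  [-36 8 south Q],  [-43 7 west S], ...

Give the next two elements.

For the first entry, −7 each step: -15, -22, -29, -36, -43 → -50 → -57.
Second entry: 11, 10, 9, 8, 7 → 6 → 5 (−1 each step).
Direction: repeats west → north → east → south, so west, north, east, south, west → north → east.
For the letter, letters move forward 2 places in the alphabet: K, M, O, Q, S → U → W.
Putting the parts together: [-50 6 north U] and then [-57 5 east W].

[-50 6 north U], [-57 5 east W]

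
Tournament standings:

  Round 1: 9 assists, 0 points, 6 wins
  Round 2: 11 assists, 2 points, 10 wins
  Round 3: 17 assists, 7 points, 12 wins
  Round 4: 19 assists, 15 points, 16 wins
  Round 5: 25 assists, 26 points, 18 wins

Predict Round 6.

For the assists, alternating steps +2, +6, +2, +6, …: 9, 11, 17, 19, 25 → 27.
Points: 0, 2, 7, 15, 26 → 40 (differences are 2, 5, 8, … (increasing by 3 each time)).
Wins: alternating steps +4, +2, +4, +2, …; 6, 10, 12, 16, 18 → 22.
Combining the parts gives 27 assists, 40 points, 22 wins.

27 assists, 40 points, 22 wins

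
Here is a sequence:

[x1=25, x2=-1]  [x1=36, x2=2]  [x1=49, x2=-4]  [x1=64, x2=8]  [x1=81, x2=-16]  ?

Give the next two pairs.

[x1=100, x2=32], [x1=121, x2=-64]

For the x1, perfect squares: 5², 6², 7², …: 25, 36, 49, 64, 81 → 100 → 121.
X2: -1, 2, -4, 8, -16 → 32 → -64 (×(-2) each step).
So the next two pairs are [x1=100, x2=32] and [x1=121, x2=-64].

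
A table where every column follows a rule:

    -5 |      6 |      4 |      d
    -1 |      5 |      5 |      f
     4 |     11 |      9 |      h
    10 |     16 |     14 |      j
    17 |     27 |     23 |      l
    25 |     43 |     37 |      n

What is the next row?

First component: -5, -1, 4, 10, 17, 25 → 34 (differences are 4, 5, 6, … (increasing by 1 each time)).
For the second component, each term is the sum of the two before it: 6, 5, 11, 16, 27, 43 → 70.
Third component: 4, 5, 9, 14, 23, 37 → 60 (each term is the sum of the two before it).
Letter goes d, f, h, j, l, n → p (letters move forward 2 places in the alphabet).
So the next row is 34  70  60  p.

34  70  60  p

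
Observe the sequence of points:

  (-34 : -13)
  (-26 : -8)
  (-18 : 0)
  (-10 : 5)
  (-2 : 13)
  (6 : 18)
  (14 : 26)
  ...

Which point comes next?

For the first component, +8 each step: -34, -26, -18, -10, -2, 6, 14 → 22.
Second component — alternating steps +5, +8, +5, +8, …: -13, -8, 0, 5, 13, 18, 26 → 31.
Combining the parts gives (22 : 31).

(22 : 31)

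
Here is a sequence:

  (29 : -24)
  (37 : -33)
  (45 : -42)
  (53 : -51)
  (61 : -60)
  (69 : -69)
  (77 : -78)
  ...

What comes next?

(85 : -87)

First value: +8 each step; 29, 37, 45, 53, 61, 69, 77 → 85.
For the second value, −9 each step: -24, -33, -42, -51, -60, -69, -78 → -87.
Combining the parts gives (85 : -87).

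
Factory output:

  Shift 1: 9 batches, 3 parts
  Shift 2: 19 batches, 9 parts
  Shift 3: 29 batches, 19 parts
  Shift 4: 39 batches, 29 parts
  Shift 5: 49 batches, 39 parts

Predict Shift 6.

Batches: +10 each step, so 9, 19, 29, 39, 49 → 59.
Parts: always the previous value of the batches, so 3, 9, 19, 29, 39 → 49.
Combining the parts gives 59 batches, 49 parts.

59 batches, 49 parts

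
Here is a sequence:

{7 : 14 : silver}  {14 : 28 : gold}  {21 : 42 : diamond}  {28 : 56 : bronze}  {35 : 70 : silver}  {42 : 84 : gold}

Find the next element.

{49 : 98 : diamond}

First slot: +7 each step; 7, 14, 21, 28, 35, 42 → 49.
Second slot goes 14, 28, 42, 56, 70, 84 → 98 (always 2 × the first slot).
Rank: repeats silver → gold → diamond → bronze; silver, gold, diamond, bronze, silver, gold → diamond.
Combining the parts gives {49 : 98 : diamond}.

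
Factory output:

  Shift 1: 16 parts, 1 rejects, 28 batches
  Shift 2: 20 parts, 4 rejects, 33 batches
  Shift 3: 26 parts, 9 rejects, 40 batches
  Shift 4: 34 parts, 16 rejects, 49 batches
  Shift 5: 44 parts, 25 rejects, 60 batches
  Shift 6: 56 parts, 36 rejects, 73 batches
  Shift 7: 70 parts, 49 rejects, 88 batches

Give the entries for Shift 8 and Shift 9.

Parts — differences are 4, 6, 8, … (increasing by 2 each time): 16, 20, 26, 34, 44, 56, 70 → 86 → 104.
For the rejects, perfect squares: 1², 2², 3², …: 1, 4, 9, 16, 25, 36, 49 → 64 → 81.
Batches: differences are 5, 7, 9, … (increasing by 2 each time); 28, 33, 40, 49, 60, 73, 88 → 105 → 124.
Putting the parts together: 86 parts, 64 rejects, 105 batches and then 104 parts, 81 rejects, 124 batches.

86 parts, 64 rejects, 105 batches; 104 parts, 81 rejects, 124 batches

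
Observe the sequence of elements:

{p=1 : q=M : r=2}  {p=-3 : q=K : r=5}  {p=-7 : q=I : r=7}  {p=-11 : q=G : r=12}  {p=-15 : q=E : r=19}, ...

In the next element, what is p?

For the p, −4 each step: 1, -3, -7, -11, -15 → -19.
Q: letters move back 2 places in the alphabet; M, K, I, G, E → C.
R — each term is the sum of the two before it: 2, 5, 7, 12, 19 → 31.

-19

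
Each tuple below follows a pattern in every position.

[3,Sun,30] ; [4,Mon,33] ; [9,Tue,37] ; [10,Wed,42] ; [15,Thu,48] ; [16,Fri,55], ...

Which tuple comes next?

[21,Sat,63]

First part: alternating steps +1, +5, +1, +5, …, so 3, 4, 9, 10, 15, 16 → 21.
Day: runs through the weekdays Mon→Sun, so Sun, Mon, Tue, Wed, Thu, Fri → Sat.
Third part goes 30, 33, 37, 42, 48, 55 → 63 (differences are 3, 4, 5, … (increasing by 1 each time)).
Combining the parts gives [21,Sat,63].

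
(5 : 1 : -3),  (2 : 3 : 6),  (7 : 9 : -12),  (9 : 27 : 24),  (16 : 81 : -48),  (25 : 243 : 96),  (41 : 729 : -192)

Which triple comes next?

First coordinate: each term is the sum of the two before it; 5, 2, 7, 9, 16, 25, 41 → 66.
Second coordinate: ×3 each step, so 1, 3, 9, 27, 81, 243, 729 → 2187.
Third coordinate — ×(-2) each step: -3, 6, -12, 24, -48, 96, -192 → 384.
So the next triple is (66 : 2187 : 384).

(66 : 2187 : 384)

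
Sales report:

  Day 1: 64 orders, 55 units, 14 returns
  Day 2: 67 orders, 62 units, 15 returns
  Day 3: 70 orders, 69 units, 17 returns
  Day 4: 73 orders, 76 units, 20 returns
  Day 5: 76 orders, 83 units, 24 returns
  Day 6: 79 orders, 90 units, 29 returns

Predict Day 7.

Orders: +3 each step, so 64, 67, 70, 73, 76, 79 → 82.
Units: +7 each step, so 55, 62, 69, 76, 83, 90 → 97.
Returns — differences are 1, 2, 3, … (increasing by 1 each time): 14, 15, 17, 20, 24, 29 → 35.
Combining the parts gives 82 orders, 97 units, 35 returns.

82 orders, 97 units, 35 returns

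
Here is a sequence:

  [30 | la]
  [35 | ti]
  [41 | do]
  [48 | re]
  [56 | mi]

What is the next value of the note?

fa

Note — runs through the solfège scale do→ti: la, ti, do, re, mi → fa.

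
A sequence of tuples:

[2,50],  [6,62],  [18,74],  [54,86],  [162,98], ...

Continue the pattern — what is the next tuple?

[486,110]

For the first value, ×3 each step: 2, 6, 18, 54, 162 → 486.
Second value: +12 each step, so 50, 62, 74, 86, 98 → 110.
Putting it together: [486,110].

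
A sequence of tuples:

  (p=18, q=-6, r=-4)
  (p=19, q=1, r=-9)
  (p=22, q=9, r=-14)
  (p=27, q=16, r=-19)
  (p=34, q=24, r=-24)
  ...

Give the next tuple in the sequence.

(p=43, q=31, r=-29)

P goes 18, 19, 22, 27, 34 → 43 (differences are 1, 3, 5, … (increasing by 2 each time)).
Q — alternating steps +7, +8, +7, +8, …: -6, 1, 9, 16, 24 → 31.
R: -4, -9, -14, -19, -24 → -29 (−5 each step).
So the next tuple is (p=43, q=31, r=-29).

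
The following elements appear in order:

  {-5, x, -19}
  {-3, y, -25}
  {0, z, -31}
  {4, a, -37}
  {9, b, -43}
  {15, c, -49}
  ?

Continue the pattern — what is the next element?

{22, d, -55}

First part: differences are 2, 3, 4, … (increasing by 1 each time); -5, -3, 0, 4, 9, 15 → 22.
Letter — letters move forward 1 place in the alphabet, wrapping Z→A: x, y, z, a, b, c → d.
Third part: −6 each step; -19, -25, -31, -37, -43, -49 → -55.
So the next element is {22, d, -55}.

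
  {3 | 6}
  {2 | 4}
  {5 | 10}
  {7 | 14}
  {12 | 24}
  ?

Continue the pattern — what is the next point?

First value: each term is the sum of the two before it; 3, 2, 5, 7, 12 → 19.
Second value: 6, 4, 10, 14, 24 → 38 (each term is the sum of the two before it).
So the next point is {19 | 38}.

{19 | 38}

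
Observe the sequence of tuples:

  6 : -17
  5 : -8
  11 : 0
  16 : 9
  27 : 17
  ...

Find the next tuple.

First entry: 6, 5, 11, 16, 27 → 43 (each term is the sum of the two before it).
Second entry: -17, -8, 0, 9, 17 → 26 (alternating steps +9, +8, +9, +8, …).
Combining the parts gives 43 : 26.

43 : 26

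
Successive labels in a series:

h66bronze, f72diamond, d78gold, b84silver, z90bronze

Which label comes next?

Letter: letters move back 2 places in the alphabet, wrapping A→Z, so h, f, d, b, z → x.
Second component — +6 each step: 66, 72, 78, 84, 90 → 96.
Rank: repeats bronze → diamond → gold → silver, so bronze, diamond, gold, silver, bronze → diamond.
Combining the parts gives x96diamond.

x96diamond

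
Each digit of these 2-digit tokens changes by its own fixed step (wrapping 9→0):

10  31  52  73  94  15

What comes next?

First digit: +2 each step, mod 10, so 1, 3, 5, 7, 9, 1 → 3.
Second digit: +1 each step, mod 10; 0, 1, 2, 3, 4, 5 → 6.
So the next token is 36.

36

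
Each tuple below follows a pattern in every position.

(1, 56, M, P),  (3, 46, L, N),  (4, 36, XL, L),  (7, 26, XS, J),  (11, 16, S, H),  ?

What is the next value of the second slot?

Second slot: −10 each step, so 56, 46, 36, 26, 16 → 6.

6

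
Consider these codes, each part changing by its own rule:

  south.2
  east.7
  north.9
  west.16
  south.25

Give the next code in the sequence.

east.41

Direction goes south, east, north, west, south → east (repeats south → east → north → west).
Second component goes 2, 7, 9, 16, 25 → 41 (each term is the sum of the two before it).
Putting it together: east.41.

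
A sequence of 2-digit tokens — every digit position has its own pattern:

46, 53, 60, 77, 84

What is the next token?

91

First digit — +1 each step, mod 10: 4, 5, 6, 7, 8 → 9.
Second digit: −3 each step, mod 10; 6, 3, 0, 7, 4 → 1.
Combining the parts gives 91.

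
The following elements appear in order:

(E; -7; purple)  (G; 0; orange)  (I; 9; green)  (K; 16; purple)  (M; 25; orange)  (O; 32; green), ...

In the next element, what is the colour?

purple

For the colour, repeats purple → orange → green: purple, orange, green, purple, orange, green → purple.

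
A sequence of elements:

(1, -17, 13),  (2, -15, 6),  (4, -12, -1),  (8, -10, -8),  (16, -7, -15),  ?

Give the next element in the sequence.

First slot goes 1, 2, 4, 8, 16 → 32 (×2 each step).
Second slot: alternating steps +2, +3, +2, +3, …; -17, -15, -12, -10, -7 → -5.
Third slot: −7 each step; 13, 6, -1, -8, -15 → -22.
So the next element is (32, -5, -22).

(32, -5, -22)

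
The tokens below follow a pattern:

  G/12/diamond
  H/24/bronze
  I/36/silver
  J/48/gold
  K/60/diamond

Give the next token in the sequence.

L/72/bronze

Letter: letters move forward 1 place in the alphabet, so G, H, I, J, K → L.
Second component: 12, 24, 36, 48, 60 → 72 (+12 each step).
For the rank, repeats diamond → bronze → silver → gold: diamond, bronze, silver, gold, diamond → bronze.
Putting it together: L/72/bronze.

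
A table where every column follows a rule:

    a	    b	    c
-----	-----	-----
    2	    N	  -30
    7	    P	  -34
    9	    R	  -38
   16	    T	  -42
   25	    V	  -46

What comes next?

For the column a, each term is the sum of the two before it: 2, 7, 9, 16, 25 → 41.
Column b: letters move forward 2 places in the alphabet; N, P, R, T, V → X.
Column c: −4 each step; -30, -34, -38, -42, -46 → -50.
Putting it together: 41  X  -50.

41  X  -50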